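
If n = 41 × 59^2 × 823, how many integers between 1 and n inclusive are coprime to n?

112515360

φ(41) = 41 − 1 = 40.
φ(59^2) = 59^1·(59−1) = 59·58 = 3422.
φ(823) = 823 − 1 = 822.
Multiply: 40 · 3422 · 822 = 112515360.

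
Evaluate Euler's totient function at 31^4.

φ(31^4) = 31^3·(31−1) = 29791·30 = 893730.

893730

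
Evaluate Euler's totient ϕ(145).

Factor 145: 145 = 5 · 29.
φ(145) = 145 · (1 − 1/5) · (1 − 1/29)
       = 145 · 112/145 = 112.

112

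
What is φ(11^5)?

φ(161051) = 161051 · (1 − 1/11)
       = 161051 · 10/11 = 146410.

146410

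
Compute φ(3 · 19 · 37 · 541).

φ(1140969) = 1140969 · (1 − 1/3) · (1 − 1/19) · (1 − 1/37) · (1 − 1/541)
       = 1140969 · 699840/1140969 = 699840.

699840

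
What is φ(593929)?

First factor: 593929 = 7^2 × 17 × 23 × 31.
φ(7^2) = 7^2 − 7^1 = 49 − 7 = 42.
φ(17) = 17 − 1 = 16.
φ(23) = 23 − 1 = 22.
φ(31) = 31 − 1 = 30.
Multiply: 42 · 16 · 22 · 30 = 443520.

443520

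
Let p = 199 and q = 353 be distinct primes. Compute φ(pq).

φ(n) = (p − 1)(q − 1) = (199−1)(353−1) = 198·352 = 69696.

69696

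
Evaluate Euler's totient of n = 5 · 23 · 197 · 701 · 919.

φ(14594781445) = 14594781445 · (1 − 1/5) · (1 − 1/23) · (1 − 1/197) · (1 − 1/701) · (1 − 1/919)
       = 14594781445 · 11083564800/14594781445 = 11083564800.

11083564800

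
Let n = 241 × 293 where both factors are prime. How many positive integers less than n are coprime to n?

70080

φ(n) = (p − 1)(q − 1) = (241−1)(293−1) = 240·292 = 70080.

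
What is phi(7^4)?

2058

φ(7^4) = 7^4 − 7^3 = 2401 − 343 = 2058.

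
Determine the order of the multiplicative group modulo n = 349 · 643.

223416

φ(349) = 349 − 1 = 348.
φ(643) = 643 − 1 = 642.
Multiply: 348 · 642 = 223416.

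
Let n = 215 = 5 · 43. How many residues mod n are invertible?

168

φ(5) = 5 − 1 = 4.
φ(43) = 43 − 1 = 42.
Multiply: 4 · 42 = 168.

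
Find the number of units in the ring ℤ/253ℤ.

253 = 11 · 23.
φ(253) = 253 · (1 − 1/11) · (1 − 1/23)
       = 253 · 220/253 = 220.

220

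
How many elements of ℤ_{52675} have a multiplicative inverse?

Factor 52675: 52675 = 5^2 · 7^2 · 43.
φ(52675) = 52675 · (1 − 1/5) · (1 − 1/7) · (1 − 1/43)
       = 52675 · 1008/1505 = 35280.

35280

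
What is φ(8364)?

First factor: 8364 = 2^2 · 3 · 17 · 41.
φ(8364) = 8364 · (1 − 1/2) · (1 − 1/3) · (1 − 1/17) · (1 − 1/41)
       = 8364 · 1280/4182 = 2560.

2560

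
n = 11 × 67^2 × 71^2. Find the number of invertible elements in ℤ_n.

φ(11) = 11 − 1 = 10.
φ(67^2) = 67^2 − 67^1 = 4489 − 67 = 4422.
φ(71^2) = 71^2 − 71^1 = 5041 − 71 = 4970.
Multiply: 10 · 4422 · 4970 = 219773400.

219773400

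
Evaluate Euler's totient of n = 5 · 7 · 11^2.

2640

φ(5) = 5 − 1 = 4.
φ(7) = 7 − 1 = 6.
φ(11^2) = 11^1·(11−1) = 11·10 = 110.
φ(4235) = 4 × 6 × 110 = 2640.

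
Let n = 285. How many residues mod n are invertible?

144

285 = 3 · 5 · 19.
φ(285) = 285 · (1 − 1/3) · (1 − 1/5) · (1 − 1/19)
       = 285 · 144/285 = 144.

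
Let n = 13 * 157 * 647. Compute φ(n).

1209312

φ(1320527) = 1320527 · (1 − 1/13) · (1 − 1/157) · (1 − 1/647)
       = 1320527 · 1209312/1320527 = 1209312.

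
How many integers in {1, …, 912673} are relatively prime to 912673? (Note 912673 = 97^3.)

φ(97^3) = 97^2·(97−1) = 9409·96 = 903264.

903264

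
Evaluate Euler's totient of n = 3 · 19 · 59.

φ(3) = 3 − 1 = 2.
φ(19) = 19 − 1 = 18.
φ(59) = 59 − 1 = 58.
Since φ is multiplicative, φ(3363) = 2 · 18 · 58 = 2088.

2088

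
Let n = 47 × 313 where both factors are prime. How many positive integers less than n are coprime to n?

14352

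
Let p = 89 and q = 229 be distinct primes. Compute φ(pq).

20064

φ(pq) = (p−1)(q−1) = 88 · 228 = 20064.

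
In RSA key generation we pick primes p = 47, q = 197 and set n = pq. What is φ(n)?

9016

φ(47) = 47 − 1 = 46.
φ(197) = 197 − 1 = 196.
Since φ is multiplicative, φ(9259) = 46 · 196 = 9016.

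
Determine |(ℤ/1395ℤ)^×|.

720

First factor: 1395 = 3^2 · 5 · 31.
φ(1395) = 1395 · (1 − 1/3) · (1 − 1/5) · (1 − 1/31)
       = 1395 · 240/465 = 720.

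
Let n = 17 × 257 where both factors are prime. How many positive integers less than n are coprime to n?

For distinct primes, φ(pq) = (p−1)(q−1) = 16 × 256 = 4096.

4096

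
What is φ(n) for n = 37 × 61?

2160

φ(2257) = 2257 · (1 − 1/37) · (1 − 1/61)
       = 2257 · 2160/2257 = 2160.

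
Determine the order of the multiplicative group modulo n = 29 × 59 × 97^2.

15122688

φ(29) = 29 − 1 = 28.
φ(59) = 59 − 1 = 58.
φ(97^2) = 97^1·(97−1) = 97·96 = 9312.
Since φ is multiplicative, φ(16098799) = 28 · 58 · 9312 = 15122688.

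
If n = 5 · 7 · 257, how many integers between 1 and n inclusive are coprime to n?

6144

φ(5) = 5 − 1 = 4.
φ(7) = 7 − 1 = 6.
φ(257) = 257 − 1 = 256.
φ(8995) = 4 × 6 × 256 = 6144.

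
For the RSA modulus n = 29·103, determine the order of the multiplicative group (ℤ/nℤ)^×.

2856

φ(pq) = (p−1)(q−1) = 28 · 102 = 2856.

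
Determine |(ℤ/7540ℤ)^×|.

7540 = 2^2 · 5 · 13 · 29.
φ(7540) = 7540 · (1 − 1/2) · (1 − 1/5) · (1 − 1/13) · (1 − 1/29)
       = 7540 · 1344/3770 = 2688.

2688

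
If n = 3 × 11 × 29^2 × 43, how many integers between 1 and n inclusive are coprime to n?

φ(1193379) = 1193379 · (1 − 1/3) · (1 − 1/11) · (1 − 1/29) · (1 − 1/43)
       = 1193379 · 23520/41151 = 682080.

682080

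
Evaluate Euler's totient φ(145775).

94080

145775 = 5^2 × 7^3 × 17.
φ(5^2) = 5^2 − 5^1 = 25 − 5 = 20.
φ(7^3) = 7^3 − 7^2 = 343 − 49 = 294.
φ(17) = 17 − 1 = 16.
Multiply: 20 · 294 · 16 = 94080.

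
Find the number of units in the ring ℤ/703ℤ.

648

First factor: 703 = 19 * 37.
φ(19) = 19 − 1 = 18.
φ(37) = 37 − 1 = 36.
φ(703) = 18 × 36 = 648.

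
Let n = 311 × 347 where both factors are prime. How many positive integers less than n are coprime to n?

107260

φ(n) = (p − 1)(q − 1) = (311−1)(347−1) = 310·346 = 107260.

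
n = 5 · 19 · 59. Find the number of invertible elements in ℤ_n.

4176

φ(5605) = 5605 · (1 − 1/5) · (1 − 1/19) · (1 − 1/59)
       = 5605 · 4176/5605 = 4176.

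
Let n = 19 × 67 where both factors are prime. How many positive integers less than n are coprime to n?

1188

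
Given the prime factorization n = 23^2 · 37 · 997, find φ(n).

18143136

φ(23^2) = 23^1·(23−1) = 23·22 = 506.
φ(37) = 37 − 1 = 36.
φ(997) = 997 − 1 = 996.
Multiply: 506 · 36 · 996 = 18143136.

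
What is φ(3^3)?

φ(27) = 27 · (1 − 1/3)
       = 27 · 2/3 = 18.

18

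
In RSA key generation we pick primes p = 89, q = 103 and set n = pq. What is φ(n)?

8976

For distinct primes, φ(pq) = (p−1)(q−1) = 88 × 102 = 8976.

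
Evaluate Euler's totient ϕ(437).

Prime factorization: 437 = 19 · 23.
φ(437) = 437 · (1 − 1/19) · (1 − 1/23)
       = 437 · 396/437 = 396.

396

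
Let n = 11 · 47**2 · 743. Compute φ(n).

16042040

φ(18054157) = 18054157 · (1 − 1/11) · (1 − 1/47) · (1 − 1/743)
       = 18054157 · 341320/384131 = 16042040.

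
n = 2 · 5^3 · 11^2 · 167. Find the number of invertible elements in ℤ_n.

1826000

φ(2) = 2 − 1 = 1.
φ(5^3) = 5^2·(5−1) = 25·4 = 100.
φ(11^2) = 11^2 − 11^1 = 121 − 11 = 110.
φ(167) = 167 − 1 = 166.
φ(5051750) = 1 × 100 × 110 × 166 = 1826000.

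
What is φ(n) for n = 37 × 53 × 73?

φ(143153) = 143153 · (1 − 1/37) · (1 − 1/53) · (1 − 1/73)
       = 143153 · 134784/143153 = 134784.

134784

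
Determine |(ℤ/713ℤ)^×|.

660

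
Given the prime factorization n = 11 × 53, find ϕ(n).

520

φ(583) = 583 · (1 − 1/11) · (1 − 1/53)
       = 583 · 520/583 = 520.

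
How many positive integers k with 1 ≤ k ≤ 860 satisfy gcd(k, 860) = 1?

336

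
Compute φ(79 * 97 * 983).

7353216

φ(79) = 79 − 1 = 78.
φ(97) = 97 − 1 = 96.
φ(983) = 983 − 1 = 982.
φ(7532729) = 78 × 96 × 982 = 7353216.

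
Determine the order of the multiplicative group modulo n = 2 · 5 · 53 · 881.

φ(2) = 2 − 1 = 1.
φ(5) = 5 − 1 = 4.
φ(53) = 53 − 1 = 52.
φ(881) = 881 − 1 = 880.
φ(466930) = 1 × 4 × 52 × 880 = 183040.

183040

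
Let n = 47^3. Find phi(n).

φ(103823) = 103823 · (1 − 1/47)
       = 103823 · 46/47 = 101614.

101614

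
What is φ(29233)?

26400

Factor 29233: 29233 = 23 · 31 · 41.
φ(23) = 23 − 1 = 22.
φ(31) = 31 − 1 = 30.
φ(41) = 41 − 1 = 40.
φ(29233) = 22 × 30 × 40 = 26400.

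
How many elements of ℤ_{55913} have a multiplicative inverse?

Factor 55913: 55913 = 11 · 13 · 17 · 23.
φ(55913) = 55913 · (1 − 1/11) · (1 − 1/13) · (1 − 1/17) · (1 − 1/23)
       = 55913 · 42240/55913 = 42240.

42240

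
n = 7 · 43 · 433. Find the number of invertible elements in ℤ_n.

φ(130333) = 130333 · (1 − 1/7) · (1 − 1/43) · (1 − 1/433)
       = 130333 · 108864/130333 = 108864.

108864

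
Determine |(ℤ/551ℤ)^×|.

Factor 551: 551 = 19 · 29.
φ(551) = 551 · (1 − 1/19) · (1 − 1/29)
       = 551 · 504/551 = 504.

504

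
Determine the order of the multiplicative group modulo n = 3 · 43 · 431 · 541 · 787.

φ(3) = 3 − 1 = 2.
φ(43) = 43 − 1 = 42.
φ(431) = 431 − 1 = 430.
φ(541) = 541 − 1 = 540.
φ(787) = 787 − 1 = 786.
Since φ is multiplicative, φ(23672219433) = 2 · 42 · 430 · 540 · 786 = 15330772800.

15330772800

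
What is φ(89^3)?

697048

φ(89^3) = 89^3 − 89^2 = 704969 − 7921 = 697048.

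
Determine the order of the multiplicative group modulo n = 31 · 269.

8040

φ(8339) = 8339 · (1 − 1/31) · (1 − 1/269)
       = 8339 · 8040/8339 = 8040.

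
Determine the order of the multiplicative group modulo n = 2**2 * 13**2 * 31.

9360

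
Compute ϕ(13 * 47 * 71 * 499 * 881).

φ(13) = 13 − 1 = 12.
φ(47) = 47 − 1 = 46.
φ(71) = 71 − 1 = 70.
φ(499) = 499 − 1 = 498.
φ(881) = 881 − 1 = 880.
Since φ is multiplicative, φ(19071111839) = 12 · 46 · 70 · 498 · 880 = 16933593600.

16933593600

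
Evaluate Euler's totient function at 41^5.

113030440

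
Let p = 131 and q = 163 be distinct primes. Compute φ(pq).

φ(pq) = (p−1)(q−1) = 130 · 162 = 21060.

21060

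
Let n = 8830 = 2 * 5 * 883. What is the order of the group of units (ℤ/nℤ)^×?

3528

φ(2) = 2 − 1 = 1.
φ(5) = 5 − 1 = 4.
φ(883) = 883 − 1 = 882.
Since φ is multiplicative, φ(8830) = 1 · 4 · 882 = 3528.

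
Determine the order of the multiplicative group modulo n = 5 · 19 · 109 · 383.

φ(5) = 5 − 1 = 4.
φ(19) = 19 − 1 = 18.
φ(109) = 109 − 1 = 108.
φ(383) = 383 − 1 = 382.
φ(3965965) = 4 × 18 × 108 × 382 = 2970432.

2970432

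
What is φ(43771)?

33696

First factor: 43771 = 7 * 13**2 * 37.
φ(7) = 7 − 1 = 6.
φ(13^2) = 13^2 − 13^1 = 169 − 13 = 156.
φ(37) = 37 − 1 = 36.
φ(43771) = 6 × 156 × 36 = 33696.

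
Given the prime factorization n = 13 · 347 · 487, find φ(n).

2017872

φ(2196857) = 2196857 · (1 − 1/13) · (1 − 1/347) · (1 − 1/487)
       = 2196857 · 2017872/2196857 = 2017872.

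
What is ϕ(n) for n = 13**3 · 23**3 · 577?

φ(13^3) = 13^3 − 13^2 = 2197 − 169 = 2028.
φ(23^3) = 23^3 − 23^2 = 12167 − 529 = 11638.
φ(577) = 577 − 1 = 576.
Since φ is multiplicative, φ(15423728723) = 2028 · 11638 · 576 = 13594673664.

13594673664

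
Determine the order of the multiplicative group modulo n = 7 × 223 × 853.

1134864

φ(7) = 7 − 1 = 6.
φ(223) = 223 − 1 = 222.
φ(853) = 853 − 1 = 852.
Multiply: 6 · 222 · 852 = 1134864.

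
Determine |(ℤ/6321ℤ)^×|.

First factor: 6321 = 3 · 7^2 · 43.
φ(6321) = 6321 · (1 − 1/3) · (1 − 1/7) · (1 − 1/43)
       = 6321 · 504/903 = 3528.

3528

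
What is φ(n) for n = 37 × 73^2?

φ(197173) = 197173 · (1 − 1/37) · (1 − 1/73)
       = 197173 · 2592/2701 = 189216.

189216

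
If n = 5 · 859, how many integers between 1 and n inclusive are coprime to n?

φ(5) = 5 − 1 = 4.
φ(859) = 859 − 1 = 858.
Since φ is multiplicative, φ(4295) = 4 · 858 = 3432.

3432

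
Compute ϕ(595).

384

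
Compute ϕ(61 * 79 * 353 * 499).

φ(61) = 61 − 1 = 60.
φ(79) = 79 − 1 = 78.
φ(353) = 353 − 1 = 352.
φ(499) = 499 − 1 = 498.
Since φ is multiplicative, φ(848852393) = 60 · 78 · 352 · 498 = 820385280.

820385280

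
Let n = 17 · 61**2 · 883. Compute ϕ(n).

φ(55855931) = 55855931 · (1 − 1/17) · (1 − 1/61) · (1 − 1/883)
       = 55855931 · 846720/915671 = 51649920.

51649920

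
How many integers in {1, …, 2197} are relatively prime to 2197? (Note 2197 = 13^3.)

φ(2197) = 2197 · (1 − 1/13)
       = 2197 · 12/13 = 2028.

2028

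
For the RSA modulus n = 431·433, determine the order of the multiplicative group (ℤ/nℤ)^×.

185760

φ(186623) = 186623 · (1 − 1/431) · (1 − 1/433)
       = 186623 · 185760/186623 = 185760.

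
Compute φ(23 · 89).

1936

φ(23) = 23 − 1 = 22.
φ(89) = 89 − 1 = 88.
Since φ is multiplicative, φ(2047) = 22 · 88 = 1936.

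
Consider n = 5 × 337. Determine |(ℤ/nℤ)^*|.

φ(5) = 5 − 1 = 4.
φ(337) = 337 − 1 = 336.
Multiply: 4 · 336 = 1344.

1344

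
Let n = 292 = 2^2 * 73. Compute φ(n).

144

φ(2^2) = 2^1·(2−1) = 2·1 = 2.
φ(73) = 73 − 1 = 72.
Multiply: 2 · 72 = 144.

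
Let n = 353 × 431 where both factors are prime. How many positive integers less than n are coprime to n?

φ(pq) = (p−1)(q−1) = 352 · 430 = 151360.

151360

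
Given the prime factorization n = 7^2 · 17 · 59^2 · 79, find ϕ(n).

φ(229074167) = 229074167 · (1 − 1/7) · (1 − 1/17) · (1 − 1/59) · (1 − 1/79)
       = 229074167 · 434304/554659 = 179367552.

179367552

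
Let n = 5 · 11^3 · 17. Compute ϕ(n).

77440

φ(5) = 5 − 1 = 4.
φ(11^3) = 11^3 − 11^2 = 1331 − 121 = 1210.
φ(17) = 17 − 1 = 16.
φ(113135) = 4 × 1210 × 16 = 77440.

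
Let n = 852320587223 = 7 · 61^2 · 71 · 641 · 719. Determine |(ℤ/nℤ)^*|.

706374144000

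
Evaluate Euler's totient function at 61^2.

3660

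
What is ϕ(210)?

48

First factor: 210 = 2 · 3 · 5 · 7.
φ(210) = 210 · (1 − 1/2) · (1 − 1/3) · (1 − 1/5) · (1 − 1/7)
       = 210 · 48/210 = 48.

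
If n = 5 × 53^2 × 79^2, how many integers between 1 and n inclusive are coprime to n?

67929888

φ(87654845) = 87654845 · (1 − 1/5) · (1 − 1/53) · (1 − 1/79)
       = 87654845 · 16224/20935 = 67929888.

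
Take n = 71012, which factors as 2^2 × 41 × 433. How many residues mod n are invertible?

φ(2^2) = 2^2 − 2^1 = 4 − 2 = 2.
φ(41) = 41 − 1 = 40.
φ(433) = 433 − 1 = 432.
Since φ is multiplicative, φ(71012) = 2 · 40 · 432 = 34560.

34560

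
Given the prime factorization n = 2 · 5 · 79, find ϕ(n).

312

φ(790) = 790 · (1 − 1/2) · (1 − 1/5) · (1 − 1/79)
       = 790 · 312/790 = 312.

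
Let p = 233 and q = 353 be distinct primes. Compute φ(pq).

81664

φ(n) = (p − 1)(q − 1) = (233−1)(353−1) = 232·352 = 81664.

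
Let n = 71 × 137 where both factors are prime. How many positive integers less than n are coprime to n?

For distinct primes, φ(pq) = (p−1)(q−1) = 70 × 136 = 9520.

9520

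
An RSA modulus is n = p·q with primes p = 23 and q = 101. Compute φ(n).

2200

φ(2323) = 2323 · (1 − 1/23) · (1 − 1/101)
       = 2323 · 2200/2323 = 2200.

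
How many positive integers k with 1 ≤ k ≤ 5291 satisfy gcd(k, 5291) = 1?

First factor: 5291 = 11 * 13 * 37.
φ(11) = 11 − 1 = 10.
φ(13) = 13 − 1 = 12.
φ(37) = 37 − 1 = 36.
Multiply: 10 · 12 · 36 = 4320.

4320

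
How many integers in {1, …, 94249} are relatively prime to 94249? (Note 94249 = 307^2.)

φ(94249) = 94249 · (1 − 1/307)
       = 94249 · 306/307 = 93942.

93942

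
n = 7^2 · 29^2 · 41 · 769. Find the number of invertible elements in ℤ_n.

1047674880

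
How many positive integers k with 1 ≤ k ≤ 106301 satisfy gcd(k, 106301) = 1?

89856

Factor 106301: 106301 = 13^2 · 17 · 37.
φ(13^2) = 13^2 − 13^1 = 169 − 13 = 156.
φ(17) = 17 − 1 = 16.
φ(37) = 37 − 1 = 36.
Multiply: 156 · 16 · 36 = 89856.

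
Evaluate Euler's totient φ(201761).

155520

First factor: 201761 = 7 * 19 * 37 * 41.
φ(7) = 7 − 1 = 6.
φ(19) = 19 − 1 = 18.
φ(37) = 37 − 1 = 36.
φ(41) = 41 − 1 = 40.
Multiply: 6 · 18 · 36 · 40 = 155520.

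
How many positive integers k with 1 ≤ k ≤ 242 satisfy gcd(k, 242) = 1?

First factor: 242 = 2 × 11^2.
φ(242) = 242 · (1 − 1/2) · (1 − 1/11)
       = 242 · 10/22 = 110.

110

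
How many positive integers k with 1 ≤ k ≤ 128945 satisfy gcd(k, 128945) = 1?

92160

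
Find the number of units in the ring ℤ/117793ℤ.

99840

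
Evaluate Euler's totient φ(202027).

Prime factorization: 202027 = 7^3 × 19 × 31.
φ(7^3) = 7^2·(7−1) = 49·6 = 294.
φ(19) = 19 − 1 = 18.
φ(31) = 31 − 1 = 30.
Multiply: 294 · 18 · 30 = 158760.

158760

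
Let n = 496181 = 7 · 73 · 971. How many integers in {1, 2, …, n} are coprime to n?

φ(7) = 7 − 1 = 6.
φ(73) = 73 − 1 = 72.
φ(971) = 971 − 1 = 970.
φ(496181) = 6 × 72 × 970 = 419040.

419040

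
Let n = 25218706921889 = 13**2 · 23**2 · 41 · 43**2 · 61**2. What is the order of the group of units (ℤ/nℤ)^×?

20870552102400

φ(13^2) = 13^2 − 13^1 = 169 − 13 = 156.
φ(23^2) = 23^2 − 23^1 = 529 − 23 = 506.
φ(41) = 41 − 1 = 40.
φ(43^2) = 43^1·(43−1) = 43·42 = 1806.
φ(61^2) = 61^1·(61−1) = 61·60 = 3660.
Multiply: 156 · 506 · 40 · 1806 · 3660 = 20870552102400.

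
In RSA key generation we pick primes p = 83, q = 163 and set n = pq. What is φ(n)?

φ(pq) = (p−1)(q−1) = 82 · 162 = 13284.

13284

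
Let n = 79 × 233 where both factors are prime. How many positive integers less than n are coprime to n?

φ(n) = (p − 1)(q − 1) = (79−1)(233−1) = 78·232 = 18096.

18096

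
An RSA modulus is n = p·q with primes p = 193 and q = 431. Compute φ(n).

82560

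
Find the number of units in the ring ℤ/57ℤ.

36

Factor 57: 57 = 3 · 19.
φ(3) = 3 − 1 = 2.
φ(19) = 19 − 1 = 18.
Multiply: 2 · 18 = 36.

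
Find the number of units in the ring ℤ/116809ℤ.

86400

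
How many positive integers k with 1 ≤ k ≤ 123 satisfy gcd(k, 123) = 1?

80

First factor: 123 = 3 * 41.
φ(3) = 3 − 1 = 2.
φ(41) = 41 − 1 = 40.
φ(123) = 2 × 40 = 80.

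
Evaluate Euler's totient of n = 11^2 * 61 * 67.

435600

φ(11^2) = 11^2 − 11^1 = 121 − 11 = 110.
φ(61) = 61 − 1 = 60.
φ(67) = 67 − 1 = 66.
φ(494527) = 110 × 60 × 66 = 435600.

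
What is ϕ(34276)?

Factor 34276: 34276 = 2^2 × 11 × 19 × 41.
φ(2^2) = 2^1·(2−1) = 2·1 = 2.
φ(11) = 11 − 1 = 10.
φ(19) = 19 − 1 = 18.
φ(41) = 41 − 1 = 40.
Since φ is multiplicative, φ(34276) = 2 · 10 · 18 · 40 = 14400.

14400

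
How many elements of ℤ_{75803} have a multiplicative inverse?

56448

First factor: 75803 = 7^3 · 13 · 17.
φ(7^3) = 7^2·(7−1) = 49·6 = 294.
φ(13) = 13 − 1 = 12.
φ(17) = 17 − 1 = 16.
Since φ is multiplicative, φ(75803) = 294 · 12 · 16 = 56448.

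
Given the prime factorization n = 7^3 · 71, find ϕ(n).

20580

φ(7^3) = 7^3 − 7^2 = 343 − 49 = 294.
φ(71) = 71 − 1 = 70.
Multiply: 294 · 70 = 20580.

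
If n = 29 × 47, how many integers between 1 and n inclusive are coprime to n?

1288

φ(29) = 29 − 1 = 28.
φ(47) = 47 − 1 = 46.
Multiply: 28 · 46 = 1288.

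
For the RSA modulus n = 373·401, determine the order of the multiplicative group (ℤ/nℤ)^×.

φ(149573) = 149573 · (1 − 1/373) · (1 − 1/401)
       = 149573 · 148800/149573 = 148800.

148800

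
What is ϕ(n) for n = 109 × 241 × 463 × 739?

φ(109) = 109 − 1 = 108.
φ(241) = 241 − 1 = 240.
φ(463) = 463 − 1 = 462.
φ(739) = 739 − 1 = 738.
Multiply: 108 · 240 · 462 · 738 = 8837579520.

8837579520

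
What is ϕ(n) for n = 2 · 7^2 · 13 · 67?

φ(85358) = 85358 · (1 − 1/2) · (1 − 1/7) · (1 − 1/13) · (1 − 1/67)
       = 85358 · 4752/12194 = 33264.

33264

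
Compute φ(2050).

800

Factor 2050: 2050 = 2 * 5^2 * 41.
φ(2) = 2 − 1 = 1.
φ(5^2) = 5^1·(5−1) = 5·4 = 20.
φ(41) = 41 − 1 = 40.
Multiply: 1 · 20 · 40 = 800.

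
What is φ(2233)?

First factor: 2233 = 7 · 11 · 29.
φ(7) = 7 − 1 = 6.
φ(11) = 11 − 1 = 10.
φ(29) = 29 − 1 = 28.
Multiply: 6 · 10 · 28 = 1680.

1680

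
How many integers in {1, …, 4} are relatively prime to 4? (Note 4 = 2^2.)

φ(4) = 4 · (1 − 1/2)
       = 4 · 1/2 = 2.

2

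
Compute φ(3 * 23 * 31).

φ(2139) = 2139 · (1 − 1/3) · (1 − 1/23) · (1 − 1/31)
       = 2139 · 1320/2139 = 1320.

1320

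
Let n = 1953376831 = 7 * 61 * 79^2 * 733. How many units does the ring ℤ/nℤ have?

1623810240

φ(1953376831) = 1953376831 · (1 − 1/7) · (1 − 1/61) · (1 − 1/79) · (1 − 1/733)
       = 1953376831 · 20554560/24726289 = 1623810240.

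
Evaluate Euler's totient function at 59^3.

201898

φ(205379) = 205379 · (1 − 1/59)
       = 205379 · 58/59 = 201898.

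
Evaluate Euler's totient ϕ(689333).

Prime factorization: 689333 = 17 · 23 · 41 · 43.
φ(17) = 17 − 1 = 16.
φ(23) = 23 − 1 = 22.
φ(41) = 41 − 1 = 40.
φ(43) = 43 − 1 = 42.
Multiply: 16 · 22 · 40 · 42 = 591360.

591360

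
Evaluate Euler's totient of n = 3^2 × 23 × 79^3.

64257336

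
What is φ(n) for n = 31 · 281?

φ(8711) = 8711 · (1 − 1/31) · (1 − 1/281)
       = 8711 · 8400/8711 = 8400.

8400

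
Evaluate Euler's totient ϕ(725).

Prime factorization: 725 = 5^2 · 29.
φ(5^2) = 5^2 − 5^1 = 25 − 5 = 20.
φ(29) = 29 − 1 = 28.
φ(725) = 20 × 28 = 560.

560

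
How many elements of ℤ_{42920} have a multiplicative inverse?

16128

First factor: 42920 = 2**3 × 5 × 29 × 37.
φ(42920) = 42920 · (1 − 1/2) · (1 − 1/5) · (1 − 1/29) · (1 − 1/37)
       = 42920 · 4032/10730 = 16128.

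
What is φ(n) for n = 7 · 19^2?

φ(2527) = 2527 · (1 − 1/7) · (1 − 1/19)
       = 2527 · 108/133 = 2052.

2052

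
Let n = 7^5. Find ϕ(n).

φ(7^5) = 7^4·(7−1) = 2401·6 = 14406.

14406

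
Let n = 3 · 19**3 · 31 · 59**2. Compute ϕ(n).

φ(2220484647) = 2220484647 · (1 − 1/3) · (1 − 1/19) · (1 − 1/31) · (1 − 1/59)
       = 2220484647 · 62640/104253 = 1334169360.

1334169360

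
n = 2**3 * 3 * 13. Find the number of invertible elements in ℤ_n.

96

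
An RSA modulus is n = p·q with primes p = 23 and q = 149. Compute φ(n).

3256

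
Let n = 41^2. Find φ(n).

φ(1681) = 1681 · (1 − 1/41)
       = 1681 · 40/41 = 1640.

1640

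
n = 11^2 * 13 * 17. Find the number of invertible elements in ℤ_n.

21120

φ(11^2) = 11^2 − 11^1 = 121 − 11 = 110.
φ(13) = 13 − 1 = 12.
φ(17) = 17 − 1 = 16.
Multiply: 110 · 12 · 16 = 21120.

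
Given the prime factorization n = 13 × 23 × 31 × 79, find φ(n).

617760

φ(13) = 13 − 1 = 12.
φ(23) = 23 − 1 = 22.
φ(31) = 31 − 1 = 30.
φ(79) = 79 − 1 = 78.
Since φ is multiplicative, φ(732251) = 12 · 22 · 30 · 78 = 617760.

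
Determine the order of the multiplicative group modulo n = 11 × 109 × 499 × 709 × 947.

360228021120

φ(11) = 11 − 1 = 10.
φ(109) = 109 − 1 = 108.
φ(499) = 499 − 1 = 498.
φ(709) = 709 − 1 = 708.
φ(947) = 947 − 1 = 946.
Multiply: 10 · 108 · 498 · 708 · 946 = 360228021120.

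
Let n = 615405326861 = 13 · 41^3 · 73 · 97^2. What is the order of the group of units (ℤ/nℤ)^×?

540983992320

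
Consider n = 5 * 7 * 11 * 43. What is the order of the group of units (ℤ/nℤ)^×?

10080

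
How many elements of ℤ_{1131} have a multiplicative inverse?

Prime factorization: 1131 = 3 × 13 × 29.
φ(3) = 3 − 1 = 2.
φ(13) = 13 − 1 = 12.
φ(29) = 29 − 1 = 28.
Since φ is multiplicative, φ(1131) = 2 · 12 · 28 = 672.

672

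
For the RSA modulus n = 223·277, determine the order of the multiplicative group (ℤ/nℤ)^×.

61272

φ(223) = 223 − 1 = 222.
φ(277) = 277 − 1 = 276.
Multiply: 222 · 276 = 61272.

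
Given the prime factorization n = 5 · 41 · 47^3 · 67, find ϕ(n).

φ(5) = 5 − 1 = 4.
φ(41) = 41 − 1 = 40.
φ(47^3) = 47^2·(47−1) = 2209·46 = 101614.
φ(67) = 67 − 1 = 66.
Since φ is multiplicative, φ(1426008905) = 4 · 40 · 101614 · 66 = 1073043840.

1073043840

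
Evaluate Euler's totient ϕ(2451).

1512

Factor 2451: 2451 = 3 * 19 * 43.
φ(2451) = 2451 · (1 − 1/3) · (1 − 1/19) · (1 − 1/43)
       = 2451 · 1512/2451 = 1512.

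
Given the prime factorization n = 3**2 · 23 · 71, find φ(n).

φ(3^2) = 3^2 − 3^1 = 9 − 3 = 6.
φ(23) = 23 − 1 = 22.
φ(71) = 71 − 1 = 70.
Multiply: 6 · 22 · 70 = 9240.

9240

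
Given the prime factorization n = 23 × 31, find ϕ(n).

660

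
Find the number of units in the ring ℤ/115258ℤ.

First factor: 115258 = 2 · 11 · 13**2 · 31.
φ(2) = 2 − 1 = 1.
φ(11) = 11 − 1 = 10.
φ(13^2) = 13^1·(13−1) = 13·12 = 156.
φ(31) = 31 − 1 = 30.
Multiply: 1 · 10 · 156 · 30 = 46800.

46800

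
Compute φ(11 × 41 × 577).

230400

φ(11) = 11 − 1 = 10.
φ(41) = 41 − 1 = 40.
φ(577) = 577 − 1 = 576.
Since φ is multiplicative, φ(260227) = 10 · 40 · 576 = 230400.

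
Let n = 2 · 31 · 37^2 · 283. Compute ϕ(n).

φ(2) = 2 − 1 = 1.
φ(31) = 31 − 1 = 30.
φ(37^2) = 37^2 − 37^1 = 1369 − 37 = 1332.
φ(283) = 283 − 1 = 282.
φ(24020474) = 1 × 30 × 1332 × 282 = 11268720.

11268720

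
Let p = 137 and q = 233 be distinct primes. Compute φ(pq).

φ(pq) = (p−1)(q−1) = 136 · 232 = 31552.

31552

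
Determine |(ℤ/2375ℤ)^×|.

Factor 2375: 2375 = 5^3 · 19.
φ(2375) = 2375 · (1 − 1/5) · (1 − 1/19)
       = 2375 · 72/95 = 1800.

1800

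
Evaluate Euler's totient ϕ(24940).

Factor 24940: 24940 = 2**2 · 5 · 29 · 43.
φ(24940) = 24940 · (1 − 1/2) · (1 − 1/5) · (1 − 1/29) · (1 − 1/43)
       = 24940 · 4704/12470 = 9408.

9408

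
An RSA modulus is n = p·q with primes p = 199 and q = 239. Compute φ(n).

φ(n) = (p − 1)(q − 1) = (199−1)(239−1) = 198·238 = 47124.

47124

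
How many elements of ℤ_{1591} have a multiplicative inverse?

Factor 1591: 1591 = 37 × 43.
φ(37) = 37 − 1 = 36.
φ(43) = 43 − 1 = 42.
φ(1591) = 36 × 42 = 1512.

1512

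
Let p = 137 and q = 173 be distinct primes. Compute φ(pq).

φ(n) = (p − 1)(q − 1) = (137−1)(173−1) = 136·172 = 23392.

23392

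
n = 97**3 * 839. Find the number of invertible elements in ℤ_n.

756935232

φ(97^3) = 97^3 − 97^2 = 912673 − 9409 = 903264.
φ(839) = 839 − 1 = 838.
Since φ is multiplicative, φ(765732647) = 903264 · 838 = 756935232.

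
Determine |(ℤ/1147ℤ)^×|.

Prime factorization: 1147 = 31 · 37.
φ(31) = 31 − 1 = 30.
φ(37) = 37 − 1 = 36.
Multiply: 30 · 36 = 1080.

1080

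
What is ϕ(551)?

504

First factor: 551 = 19 · 29.
φ(19) = 19 − 1 = 18.
φ(29) = 29 − 1 = 28.
Multiply: 18 · 28 = 504.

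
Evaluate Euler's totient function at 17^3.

φ(4913) = 4913 · (1 − 1/17)
       = 4913 · 16/17 = 4624.

4624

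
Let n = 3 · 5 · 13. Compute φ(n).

φ(3) = 3 − 1 = 2.
φ(5) = 5 − 1 = 4.
φ(13) = 13 − 1 = 12.
Since φ is multiplicative, φ(195) = 2 · 4 · 12 = 96.

96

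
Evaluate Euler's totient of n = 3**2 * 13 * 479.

34416

φ(3^2) = 3^1·(3−1) = 3·2 = 6.
φ(13) = 13 − 1 = 12.
φ(479) = 479 − 1 = 478.
Since φ is multiplicative, φ(56043) = 6 · 12 · 478 = 34416.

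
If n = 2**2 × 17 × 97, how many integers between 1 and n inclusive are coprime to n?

3072

φ(2^2) = 2^1·(2−1) = 2·1 = 2.
φ(17) = 17 − 1 = 16.
φ(97) = 97 − 1 = 96.
φ(6596) = 2 × 16 × 96 = 3072.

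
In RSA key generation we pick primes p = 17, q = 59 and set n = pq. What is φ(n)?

For distinct primes, φ(pq) = (p−1)(q−1) = 16 × 58 = 928.

928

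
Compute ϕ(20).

8

Factor 20: 20 = 2^2 · 5.
φ(2^2) = 2^2 − 2^1 = 4 − 2 = 2.
φ(5) = 5 − 1 = 4.
Multiply: 2 · 4 = 8.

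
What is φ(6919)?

Prime factorization: 6919 = 11 × 17 × 37.
φ(6919) = 6919 · (1 − 1/11) · (1 − 1/17) · (1 − 1/37)
       = 6919 · 5760/6919 = 5760.

5760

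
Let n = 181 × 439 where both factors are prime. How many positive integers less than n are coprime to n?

78840

φ(pq) = (p−1)(q−1) = 180 · 438 = 78840.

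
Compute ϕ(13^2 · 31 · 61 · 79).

21902400

φ(25246741) = 25246741 · (1 − 1/13) · (1 − 1/31) · (1 − 1/61) · (1 − 1/79)
       = 25246741 · 1684800/1942057 = 21902400.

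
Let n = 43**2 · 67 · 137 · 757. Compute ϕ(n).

12255255936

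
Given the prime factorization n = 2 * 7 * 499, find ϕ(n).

2988

φ(2) = 2 − 1 = 1.
φ(7) = 7 − 1 = 6.
φ(499) = 499 − 1 = 498.
Since φ is multiplicative, φ(6986) = 1 · 6 · 498 = 2988.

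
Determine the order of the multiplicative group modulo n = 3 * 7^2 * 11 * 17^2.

228480

φ(467313) = 467313 · (1 − 1/3) · (1 − 1/7) · (1 − 1/11) · (1 − 1/17)
       = 467313 · 1920/3927 = 228480.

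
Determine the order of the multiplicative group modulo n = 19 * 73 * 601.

φ(19) = 19 − 1 = 18.
φ(73) = 73 − 1 = 72.
φ(601) = 601 − 1 = 600.
Since φ is multiplicative, φ(833587) = 18 · 72 · 600 = 777600.

777600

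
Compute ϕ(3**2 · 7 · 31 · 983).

1060560

φ(1919799) = 1919799 · (1 − 1/3) · (1 − 1/7) · (1 − 1/31) · (1 − 1/983)
       = 1919799 · 353520/639933 = 1060560.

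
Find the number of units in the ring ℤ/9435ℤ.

4608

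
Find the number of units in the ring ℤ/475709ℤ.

399168

475709 = 13 × 23 × 37 × 43.
φ(475709) = 475709 · (1 − 1/13) · (1 − 1/23) · (1 − 1/37) · (1 − 1/43)
       = 475709 · 399168/475709 = 399168.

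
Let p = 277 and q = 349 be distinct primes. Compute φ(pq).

96048

For distinct primes, φ(pq) = (p−1)(q−1) = 276 × 348 = 96048.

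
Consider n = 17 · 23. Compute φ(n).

352

φ(17) = 17 − 1 = 16.
φ(23) = 23 − 1 = 22.
Since φ is multiplicative, φ(391) = 16 · 22 = 352.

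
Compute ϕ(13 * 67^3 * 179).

632841264

φ(13) = 13 − 1 = 12.
φ(67^3) = 67^3 − 67^2 = 300763 − 4489 = 296274.
φ(179) = 179 − 1 = 178.
φ(699875501) = 12 × 296274 × 178 = 632841264.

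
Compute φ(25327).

Factor 25327: 25327 = 19 · 31 · 43.
φ(25327) = 25327 · (1 − 1/19) · (1 − 1/31) · (1 − 1/43)
       = 25327 · 22680/25327 = 22680.

22680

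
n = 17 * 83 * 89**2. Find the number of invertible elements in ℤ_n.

φ(11176531) = 11176531 · (1 − 1/17) · (1 − 1/83) · (1 − 1/89)
       = 11176531 · 115456/125579 = 10275584.

10275584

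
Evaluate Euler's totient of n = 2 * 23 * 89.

1936

φ(4094) = 4094 · (1 − 1/2) · (1 − 1/23) · (1 − 1/89)
       = 4094 · 1936/4094 = 1936.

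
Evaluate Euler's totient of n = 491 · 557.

272440

φ(491) = 491 − 1 = 490.
φ(557) = 557 − 1 = 556.
Multiply: 490 · 556 = 272440.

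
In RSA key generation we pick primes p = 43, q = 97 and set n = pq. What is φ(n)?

φ(4171) = 4171 · (1 − 1/43) · (1 − 1/97)
       = 4171 · 4032/4171 = 4032.

4032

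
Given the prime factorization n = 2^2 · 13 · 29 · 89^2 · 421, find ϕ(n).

2210503680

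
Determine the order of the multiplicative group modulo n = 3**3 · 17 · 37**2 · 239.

91300608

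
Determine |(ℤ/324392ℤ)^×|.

147840

324392 = 2^3 · 23 · 41 · 43.
φ(2^3) = 2^2·(2−1) = 4·1 = 4.
φ(23) = 23 − 1 = 22.
φ(41) = 41 − 1 = 40.
φ(43) = 43 − 1 = 42.
φ(324392) = 4 × 22 × 40 × 42 = 147840.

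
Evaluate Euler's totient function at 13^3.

φ(2197) = 2197 · (1 − 1/13)
       = 2197 · 12/13 = 2028.

2028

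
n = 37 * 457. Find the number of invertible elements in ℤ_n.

16416

φ(16909) = 16909 · (1 − 1/37) · (1 − 1/457)
       = 16909 · 16416/16909 = 16416.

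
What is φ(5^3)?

100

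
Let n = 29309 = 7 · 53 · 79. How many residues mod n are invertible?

φ(7) = 7 − 1 = 6.
φ(53) = 53 − 1 = 52.
φ(79) = 79 − 1 = 78.
Multiply: 6 · 52 · 78 = 24336.

24336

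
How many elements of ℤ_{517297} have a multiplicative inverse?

Prime factorization: 517297 = 11 · 31 · 37 · 41.
φ(11) = 11 − 1 = 10.
φ(31) = 31 − 1 = 30.
φ(37) = 37 − 1 = 36.
φ(41) = 41 − 1 = 40.
φ(517297) = 10 × 30 × 36 × 40 = 432000.

432000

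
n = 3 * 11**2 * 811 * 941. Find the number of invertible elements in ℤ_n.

167508000

φ(277023813) = 277023813 · (1 − 1/3) · (1 − 1/11) · (1 − 1/811) · (1 − 1/941)
       = 277023813 · 15228000/25183983 = 167508000.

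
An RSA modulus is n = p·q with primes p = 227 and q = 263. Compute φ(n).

φ(59701) = 59701 · (1 − 1/227) · (1 − 1/263)
       = 59701 · 59212/59701 = 59212.

59212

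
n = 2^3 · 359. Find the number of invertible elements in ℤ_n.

1432

φ(2^3) = 2^2·(2−1) = 4·1 = 4.
φ(359) = 359 − 1 = 358.
Multiply: 4 · 358 = 1432.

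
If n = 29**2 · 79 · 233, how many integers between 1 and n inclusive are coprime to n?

14693952

φ(15480287) = 15480287 · (1 − 1/29) · (1 − 1/79) · (1 − 1/233)
       = 15480287 · 506688/533803 = 14693952.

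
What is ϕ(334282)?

334282 = 2 · 13^2 · 23 · 43.
φ(2) = 2 − 1 = 1.
φ(13^2) = 13^2 − 13^1 = 169 − 13 = 156.
φ(23) = 23 − 1 = 22.
φ(43) = 43 − 1 = 42.
φ(334282) = 1 × 156 × 22 × 42 = 144144.

144144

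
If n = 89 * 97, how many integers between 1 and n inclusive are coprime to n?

8448

φ(89) = 89 − 1 = 88.
φ(97) = 97 − 1 = 96.
φ(8633) = 88 × 96 = 8448.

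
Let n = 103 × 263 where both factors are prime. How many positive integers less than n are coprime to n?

26724

φ(n) = (p − 1)(q − 1) = (103−1)(263−1) = 102·262 = 26724.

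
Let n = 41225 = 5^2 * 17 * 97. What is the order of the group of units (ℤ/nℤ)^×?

φ(5^2) = 5^2 − 5^1 = 25 − 5 = 20.
φ(17) = 17 − 1 = 16.
φ(97) = 97 − 1 = 96.
φ(41225) = 20 × 16 × 96 = 30720.

30720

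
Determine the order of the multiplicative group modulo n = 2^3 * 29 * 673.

φ(2^3) = 2^2·(2−1) = 4·1 = 4.
φ(29) = 29 − 1 = 28.
φ(673) = 673 − 1 = 672.
Multiply: 4 · 28 · 672 = 75264.

75264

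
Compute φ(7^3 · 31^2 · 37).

9843120

φ(7^3) = 7^3 − 7^2 = 343 − 49 = 294.
φ(31^2) = 31^1·(31−1) = 31·30 = 930.
φ(37) = 37 − 1 = 36.
φ(12196051) = 294 × 930 × 36 = 9843120.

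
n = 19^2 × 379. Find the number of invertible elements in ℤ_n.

129276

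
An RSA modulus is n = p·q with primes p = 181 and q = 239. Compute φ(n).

42840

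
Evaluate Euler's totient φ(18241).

16128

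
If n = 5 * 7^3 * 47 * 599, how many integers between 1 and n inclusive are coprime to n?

32349408

φ(5) = 5 − 1 = 4.
φ(7^3) = 7^2·(7−1) = 49·6 = 294.
φ(47) = 47 − 1 = 46.
φ(599) = 599 − 1 = 598.
Since φ is multiplicative, φ(48282395) = 4 · 294 · 46 · 598 = 32349408.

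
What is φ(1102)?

1102 = 2 · 19 · 29.
φ(1102) = 1102 · (1 − 1/2) · (1 − 1/19) · (1 − 1/29)
       = 1102 · 504/1102 = 504.

504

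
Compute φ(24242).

First factor: 24242 = 2 × 17 × 23 × 31.
φ(2) = 2 − 1 = 1.
φ(17) = 17 − 1 = 16.
φ(23) = 23 − 1 = 22.
φ(31) = 31 − 1 = 30.
Since φ is multiplicative, φ(24242) = 1 · 16 · 22 · 30 = 10560.

10560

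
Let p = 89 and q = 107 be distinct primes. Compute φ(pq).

φ(89) = 89 − 1 = 88.
φ(107) = 107 − 1 = 106.
φ(9523) = 88 × 106 = 9328.

9328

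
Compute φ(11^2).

φ(11^2) = 11^1·(11−1) = 11·10 = 110.

110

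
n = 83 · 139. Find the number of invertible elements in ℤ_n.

11316

φ(11537) = 11537 · (1 − 1/83) · (1 − 1/139)
       = 11537 · 11316/11537 = 11316.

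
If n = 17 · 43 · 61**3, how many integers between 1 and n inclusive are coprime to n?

φ(165923111) = 165923111 · (1 − 1/17) · (1 − 1/43) · (1 − 1/61)
       = 165923111 · 40320/44591 = 150030720.

150030720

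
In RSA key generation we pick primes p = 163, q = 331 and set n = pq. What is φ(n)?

53460

φ(163) = 163 − 1 = 162.
φ(331) = 331 − 1 = 330.
φ(53953) = 162 × 330 = 53460.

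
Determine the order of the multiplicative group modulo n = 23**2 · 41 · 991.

20037600

φ(21493799) = 21493799 · (1 − 1/23) · (1 − 1/41) · (1 − 1/991)
       = 21493799 · 871200/934513 = 20037600.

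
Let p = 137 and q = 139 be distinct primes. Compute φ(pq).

18768

φ(19043) = 19043 · (1 − 1/137) · (1 − 1/139)
       = 19043 · 18768/19043 = 18768.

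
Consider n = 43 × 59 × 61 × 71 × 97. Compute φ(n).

φ(43) = 43 − 1 = 42.
φ(59) = 59 − 1 = 58.
φ(61) = 61 − 1 = 60.
φ(71) = 71 − 1 = 70.
φ(97) = 97 − 1 = 96.
φ(1065811459) = 42 × 58 × 60 × 70 × 96 = 982195200.

982195200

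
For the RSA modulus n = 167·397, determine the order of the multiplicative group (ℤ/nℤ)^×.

65736

φ(66299) = 66299 · (1 − 1/167) · (1 − 1/397)
       = 66299 · 65736/66299 = 65736.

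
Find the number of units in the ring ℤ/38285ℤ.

25920

Prime factorization: 38285 = 5 · 13 · 19 · 31.
φ(5) = 5 − 1 = 4.
φ(13) = 13 − 1 = 12.
φ(19) = 19 − 1 = 18.
φ(31) = 31 − 1 = 30.
φ(38285) = 4 × 12 × 18 × 30 = 25920.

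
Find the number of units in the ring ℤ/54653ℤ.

Factor 54653: 54653 = 31 · 41 · 43.
φ(54653) = 54653 · (1 − 1/31) · (1 − 1/41) · (1 − 1/43)
       = 54653 · 50400/54653 = 50400.

50400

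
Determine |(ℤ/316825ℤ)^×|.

221760

Prime factorization: 316825 = 5^2 × 19 × 23 × 29.
φ(5^2) = 5^1·(5−1) = 5·4 = 20.
φ(19) = 19 − 1 = 18.
φ(23) = 23 − 1 = 22.
φ(29) = 29 − 1 = 28.
Multiply: 20 · 18 · 22 · 28 = 221760.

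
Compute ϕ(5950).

1920

Factor 5950: 5950 = 2 * 5^2 * 7 * 17.
φ(5950) = 5950 · (1 − 1/2) · (1 − 1/5) · (1 − 1/7) · (1 − 1/17)
       = 5950 · 384/1190 = 1920.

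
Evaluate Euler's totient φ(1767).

1767 = 3 · 19 · 31.
φ(1767) = 1767 · (1 − 1/3) · (1 − 1/19) · (1 − 1/31)
       = 1767 · 1080/1767 = 1080.

1080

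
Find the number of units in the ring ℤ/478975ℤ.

295680

478975 = 5^2 · 7^2 · 17 · 23.
φ(478975) = 478975 · (1 − 1/5) · (1 − 1/7) · (1 − 1/17) · (1 − 1/23)
       = 478975 · 8448/13685 = 295680.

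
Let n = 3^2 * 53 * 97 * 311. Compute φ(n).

9285120

φ(14389659) = 14389659 · (1 − 1/3) · (1 − 1/53) · (1 − 1/97) · (1 − 1/311)
       = 14389659 · 3095040/4796553 = 9285120.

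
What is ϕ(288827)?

217800

288827 = 7 · 11**3 · 31.
φ(7) = 7 − 1 = 6.
φ(11^3) = 11^2·(11−1) = 121·10 = 1210.
φ(31) = 31 − 1 = 30.
Multiply: 6 · 1210 · 30 = 217800.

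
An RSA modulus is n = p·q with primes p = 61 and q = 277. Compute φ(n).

φ(pq) = (p−1)(q−1) = 60 · 276 = 16560.

16560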